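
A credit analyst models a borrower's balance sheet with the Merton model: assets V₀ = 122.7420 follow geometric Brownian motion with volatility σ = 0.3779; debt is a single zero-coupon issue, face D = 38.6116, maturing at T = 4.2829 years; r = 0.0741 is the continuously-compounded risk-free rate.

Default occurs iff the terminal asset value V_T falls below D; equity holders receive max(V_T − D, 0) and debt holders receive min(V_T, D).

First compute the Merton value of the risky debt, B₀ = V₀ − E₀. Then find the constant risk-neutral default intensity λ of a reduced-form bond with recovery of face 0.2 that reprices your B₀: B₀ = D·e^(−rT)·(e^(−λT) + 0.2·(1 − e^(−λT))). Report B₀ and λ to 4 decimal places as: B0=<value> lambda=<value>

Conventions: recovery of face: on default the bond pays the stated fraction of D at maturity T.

Apply the equity-as-call identities (strike 38.6116, horizon 4.2829 years):
d₁ = [ln(V₀/D) + (r + σ²/2)T] / (σ√T)
   = [ln(122.7420/38.6116) + (0.0741 + 0.5·0.3779²)·4.2829] / (0.3779·√4.2829)
   = [1.156532 + 0.623180] / 0.782070 = 2.275641
d₂ = d₁ − σ√T = 2.275641 − 0.782070 = 1.493571
N(d₁) = 0.988566,  N(d₂) = 0.932356,  e^(−rT) = 0.728066
E₀ = V₀·N(d₁) − D·e^(−rT)·N(d₂)
   = 122.7420·0.988566 − 38.6116·0.728066·0.932356 = 95.128380
B₀ = V₀ − E₀ = 122.7420 − 95.128380 = 27.613620
e^(−λT) = (B₀·e^(rT)/D − 0.2)/(1 − 0.2) = (27.6136·1.373501/38.6116 − 0.2)/0.8 = 0.97784684
λ = −ln(0.97784684)/4.2829 = 0.005231

B0=27.6136 lambda=0.0052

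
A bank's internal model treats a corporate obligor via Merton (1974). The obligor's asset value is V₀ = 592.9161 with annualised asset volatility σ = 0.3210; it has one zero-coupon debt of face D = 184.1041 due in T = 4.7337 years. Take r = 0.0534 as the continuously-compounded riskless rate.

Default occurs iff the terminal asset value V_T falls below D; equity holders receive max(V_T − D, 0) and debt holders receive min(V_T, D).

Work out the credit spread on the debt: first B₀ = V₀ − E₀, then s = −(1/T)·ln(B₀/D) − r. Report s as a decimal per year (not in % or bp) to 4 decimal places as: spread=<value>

Apply the equity-as-call identities (strike 184.1041, horizon 4.7337 years):
d₁ = [ln(V₀/D) + (r + σ²/2)T] / (σ√T)
   = [ln(592.9161/184.1041) + (0.0534 + 0.5·0.3210²)·4.7337] / (0.3210·√4.7337)
   = [1.169552 + 0.496662] / 0.698402 = 2.385752
d₂ = d₁ − σ√T = 2.385752 − 0.698402 = 1.687350
N(d₁) = 0.991478,  N(d₂) = 0.954232,  e^(−rT) = 0.776639
E₀ = V₀·N(d₁) − D·e^(−rT)·N(d₂)
   = 592.9161·0.991478 − 184.1041·0.776639·0.954232 = 451.424788
B₀ = V₀ − E₀ = 592.9161 − 451.424788 = 141.491312
spread = −(1/T)·ln(B₀/D) − r = −(1/4.7337)·ln(141.491312/184.1041) − 0.0534 = 0.00221464

spread=0.0022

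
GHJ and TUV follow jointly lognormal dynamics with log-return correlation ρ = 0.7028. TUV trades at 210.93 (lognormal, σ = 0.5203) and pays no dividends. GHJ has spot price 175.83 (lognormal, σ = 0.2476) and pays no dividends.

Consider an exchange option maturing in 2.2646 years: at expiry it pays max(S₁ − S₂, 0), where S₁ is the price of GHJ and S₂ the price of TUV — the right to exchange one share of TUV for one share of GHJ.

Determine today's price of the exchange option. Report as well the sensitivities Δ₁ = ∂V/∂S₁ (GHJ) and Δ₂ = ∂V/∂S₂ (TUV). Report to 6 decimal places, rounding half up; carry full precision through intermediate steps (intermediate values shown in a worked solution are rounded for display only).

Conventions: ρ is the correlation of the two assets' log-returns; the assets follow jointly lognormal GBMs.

exchange price = 28.990498
Δ1 = 0.492426
Δ2 = -0.273042

σ_eff = √(σ₁² + σ₂² − 2ρσ₁σ₂) = √(0.2476² + 0.5203² − 2·0.7028·0.2476·0.5203) = 0.388509
d₁ = (ln(S₁/S₂) + (q₂ − q₁ + σ_eff²/2)T) / (σ_eff√T) = (ln(175.83/210.93) + (0.0 − 0.0 + 0.075470)·2.2646) / 0.584652 = -0.018985
d₂ = d₁ − σ_eff√T = -0.018985 − 0.584652 = -0.603637
N(d₁) = 0.492426,  N(d₂) = 0.273042
V = S₁·e^{−q₁T}·N(d₁) − S₂·e^{−q₂T}·N(d₂) = 86.583340 − 57.592842 = 28.990498
Key observation: no risk-free rate is needed — with the second asset as numeraire the exchange option is a call on the ratio S₁/S₂, and r cancels out of the value.
Δ₁ = e^{−q₁T}·N(d₁) = 0.492426;  Δ₂ = −e^{−q₂T}·N(d₂) = -0.273042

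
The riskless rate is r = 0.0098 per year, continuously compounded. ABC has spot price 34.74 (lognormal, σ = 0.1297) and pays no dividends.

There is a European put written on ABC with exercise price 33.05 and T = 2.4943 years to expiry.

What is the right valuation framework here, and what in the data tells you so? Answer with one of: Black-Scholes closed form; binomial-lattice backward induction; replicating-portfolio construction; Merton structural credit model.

Key observation: the strike-33.05 put on ABC is European-exercise on a continuously-modelled lognormal underlying, so its value is a single closed-form evaluation.

framework: Black-Scholes closed form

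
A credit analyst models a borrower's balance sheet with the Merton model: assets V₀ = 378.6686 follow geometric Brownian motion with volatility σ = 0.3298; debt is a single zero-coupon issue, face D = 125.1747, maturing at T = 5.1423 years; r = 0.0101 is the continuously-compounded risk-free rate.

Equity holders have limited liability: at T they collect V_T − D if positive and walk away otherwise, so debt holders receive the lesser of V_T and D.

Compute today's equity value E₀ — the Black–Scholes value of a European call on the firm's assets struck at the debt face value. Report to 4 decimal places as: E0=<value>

E0=263.7717

Apply the equity-as-call identities (strike 125.1747, horizon 5.1423 years):
d₁ = [ln(V₀/D) + (r + σ²/2)T] / (σ√T)
   = [ln(378.6686/125.1747) + (0.0101 + 0.5·0.3298²)·5.1423] / (0.3298·√5.1423)
   = [1.106951 + 0.331596] / 0.747876 = 1.923511
d₂ = d₁ − σ√T = 1.923511 − 0.747876 = 1.175636
N(d₁) = 0.972792,  N(d₂) = 0.880130,  e^(−rT) = 0.949388
E₀ = V₀·N(d₁) − D·e^(−rT)·N(d₂)
   = 378.6686·0.972792 − 125.1747·0.949388·0.880130 = 263.771703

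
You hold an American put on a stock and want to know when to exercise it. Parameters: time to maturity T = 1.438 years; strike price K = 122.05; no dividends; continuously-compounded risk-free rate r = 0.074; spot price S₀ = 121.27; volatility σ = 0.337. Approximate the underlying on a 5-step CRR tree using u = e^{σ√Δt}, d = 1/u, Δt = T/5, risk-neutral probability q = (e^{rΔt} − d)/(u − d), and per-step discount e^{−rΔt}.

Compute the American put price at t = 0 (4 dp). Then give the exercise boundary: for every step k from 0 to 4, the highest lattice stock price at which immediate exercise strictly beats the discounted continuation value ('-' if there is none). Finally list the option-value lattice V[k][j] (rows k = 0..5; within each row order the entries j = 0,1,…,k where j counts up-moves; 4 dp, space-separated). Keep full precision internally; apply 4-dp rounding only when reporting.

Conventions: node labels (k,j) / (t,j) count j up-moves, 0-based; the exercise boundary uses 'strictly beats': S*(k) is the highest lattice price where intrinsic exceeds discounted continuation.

Δt=0.28760, u=1.19809, d=0.83466, q=0.51413, disc=e^(-rΔt)=0.97894
k=5 terminal: V=max(K-S,0) → 72.9243 51.5342 20.8304 0.0000 0.0000 0.0000
k=4: j=0 S=58.8569 intr=63.1931 cont=60.6230 V=63.1931[EX]; j=1 S=84.4842 intr=37.5658 cont=34.9957 V=37.5658[EX]; j=2 S=121.2700 intr=0.7800 cont=9.9078 V=9.9078[hold]; j=3 S=174.0730 intr=0.0000 cont=0.0000 V=0.0000[hold]; j=4 S=249.8672 intr=0.0000 cont=0.0000 V=0.0000[hold]  S*(4)=84.4842
k=3: j=0 S=70.5158 intr=51.5342 cont=48.9641 V=51.5342[EX]; j=1 S=101.2196 intr=20.8304 cont=22.8544 V=22.8544[hold]; j=2 S=145.2922 intr=0.0000 cont=4.7125 V=4.7125[hold]; j=3 S=208.5549 intr=0.0000 cont=0.0000 V=0.0000[hold]  S*(3)=70.5158
k=2: j=0 S=84.4842 intr=37.5658 cont=36.0144 V=37.5658[EX]; j=1 S=121.2700 intr=0.7800 cont=13.2423 V=13.2423[hold]; j=2 S=174.0730 intr=0.0000 cont=2.2415 V=2.2415[hold]  S*(2)=84.4842
k=1: j=0 S=101.2196 intr=20.8304 cont=24.5327 V=24.5327[hold]; j=1 S=145.2922 intr=0.0000 cont=7.4267 V=7.4267[hold]  S*(1)=-
k=0: j=0 S=121.2700 intr=0.7800 cont=15.4066 V=15.4066[hold]  S*(0)=-

price = 15.4066
boundary = - - 84.4842 70.5158 84.4842
tree:
15.4066
24.5327 7.4267
37.5658 13.2423 2.2415
51.5342 22.8544 4.7125 0.0000
63.1931 37.5658 9.9078 0.0000 0.0000
72.9243 51.5342 20.8304 0.0000 0.0000 0.0000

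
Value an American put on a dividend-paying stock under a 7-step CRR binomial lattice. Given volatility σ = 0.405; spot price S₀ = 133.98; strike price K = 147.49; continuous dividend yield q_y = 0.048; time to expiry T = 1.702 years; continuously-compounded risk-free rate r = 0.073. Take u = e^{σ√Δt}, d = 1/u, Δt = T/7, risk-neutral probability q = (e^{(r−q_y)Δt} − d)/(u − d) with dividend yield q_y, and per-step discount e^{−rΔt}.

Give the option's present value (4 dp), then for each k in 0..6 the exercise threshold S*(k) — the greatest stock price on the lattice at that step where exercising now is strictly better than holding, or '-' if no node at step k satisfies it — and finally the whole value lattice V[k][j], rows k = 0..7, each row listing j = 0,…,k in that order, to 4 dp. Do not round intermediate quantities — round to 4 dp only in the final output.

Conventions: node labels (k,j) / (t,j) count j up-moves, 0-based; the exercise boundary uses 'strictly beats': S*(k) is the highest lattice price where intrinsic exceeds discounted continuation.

params: Δt=0.24314 u=1.22104 d=0.81897 q=0.46540 e^(-rΔt)=0.98241
t_7 payoffs: 114.3823 98.1284 73.8948 37.7639 0.0000 0.0000 0.0000 0.0000
t_6: node(6,0) S=40.4258 payoff=107.0642 vs cont=104.9385 → 107.0642 [stop]  node(6,1) S=60.2725 payoff=87.2175 vs cont=85.3221 → 87.2175 [stop]  node(6,2) S=89.8627 payoff=57.6273 vs cont=56.0752 → 57.6273 [stop]  node(6,3) S=133.9800 payoff=13.5100 vs cont=19.8333 → 19.8333 [wait]  node(6,4) S=199.7562 payoff=0.0000 vs cont=0.0000 → 0.0000 [wait]  node(6,5) S=297.8246 payoff=0.0000 vs cont=0.0000 → 0.0000 [wait]  node(6,6) S=444.0387 payoff=0.0000 vs cont=0.0000 → 0.0000 [wait]  ⇒ S*(6)=89.8627
t_5: node(5,0) S=49.3616 payoff=98.1284 vs cont=96.1064 → 98.1284 [stop]  node(5,1) S=73.5952 payoff=73.8948 vs cont=72.1540 → 73.8948 [stop]  node(5,2) S=109.7261 payoff=37.7639 vs cont=39.3334 → 39.3334 [wait]  node(5,3) S=163.5950 payoff=0.0000 vs cont=10.4163 → 10.4163 [wait]  node(5,4) S=243.9105 payoff=0.0000 vs cont=0.0000 → 0.0000 [wait]  node(5,5) S=363.6560 payoff=0.0000 vs cont=0.0000 → 0.0000 [wait]  ⇒ S*(5)=73.5952
t_4: node(4,0) S=60.2725 payoff=87.2175 vs cont=85.3221 → 87.2175 [stop]  node(4,1) S=89.8627 payoff=57.6273 vs cont=56.7928 → 57.6273 [stop]  node(4,2) S=133.9800 payoff=13.5100 vs cont=25.4201 → 25.4201 [wait]  node(4,3) S=199.7562 payoff=0.0000 vs cont=5.4705 → 5.4705 [wait]  node(4,4) S=297.8246 payoff=0.0000 vs cont=0.0000 → 0.0000 [wait]  ⇒ S*(4)=89.8627
t_3: node(3,0) S=73.5952 payoff=73.8948 vs cont=72.1540 → 73.8948 [stop]  node(3,1) S=109.7261 payoff=37.7639 vs cont=41.8878 → 41.8878 [wait]  node(3,2) S=163.5950 payoff=0.0000 vs cont=15.8516 → 15.8516 [wait]  node(3,3) S=243.9105 payoff=0.0000 vs cont=2.8731 → 2.8731 [wait]  ⇒ S*(3)=73.5952
t_2: node(2,0) S=89.8627 payoff=57.6273 vs cont=57.9607 → 57.9607 [wait]  node(2,1) S=133.9800 payoff=13.5100 vs cont=29.2467 → 29.2467 [wait]  node(2,2) S=199.7562 payoff=0.0000 vs cont=9.6387 → 9.6387 [wait]  ⇒ S*(2)=-
t_1: node(1,0) S=109.7261 payoff=37.7639 vs cont=43.8125 → 43.8125 [wait]  node(1,1) S=163.5950 payoff=0.0000 vs cont=19.7671 → 19.7671 [wait]  ⇒ S*(1)=-
t_0: node(0,0) S=133.9800 payoff=13.5100 vs cont=32.0478 → 32.0478 [wait]  ⇒ S*(0)=-

price = 32.0478
boundary = - - - 73.5952 89.8627 73.5952 89.8627
tree:
32.0478
43.8125 19.7671
57.9607 29.2467 9.6387
73.8948 41.8878 15.8516 2.8731
87.2175 57.6273 25.4201 5.4705 0.0000
98.1284 73.8948 39.3334 10.4163 0.0000 0.0000
107.0642 87.2175 57.6273 19.8333 0.0000 0.0000 0.0000
114.3823 98.1284 73.8948 37.7639 0.0000 0.0000 0.0000 0.0000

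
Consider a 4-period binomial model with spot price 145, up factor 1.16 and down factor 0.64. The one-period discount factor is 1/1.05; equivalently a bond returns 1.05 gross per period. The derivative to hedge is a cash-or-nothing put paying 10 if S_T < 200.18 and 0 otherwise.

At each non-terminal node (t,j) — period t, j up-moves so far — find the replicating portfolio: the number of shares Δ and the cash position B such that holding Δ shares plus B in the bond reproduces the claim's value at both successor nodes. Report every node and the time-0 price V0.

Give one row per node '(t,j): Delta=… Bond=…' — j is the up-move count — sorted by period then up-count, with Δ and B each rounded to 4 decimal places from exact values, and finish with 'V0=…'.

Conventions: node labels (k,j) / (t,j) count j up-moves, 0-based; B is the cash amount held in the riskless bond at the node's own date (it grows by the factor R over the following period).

Since d<R<u, set p* = (R−d)/(u−d) = 0.7885; price each node as the discounted p*-expectation of its children.
At maturity the claim pays: V(4,0)=10.0000, V(4,1)=10.0000, V(4,2)=10.0000, V(4,3)=10.0000, V(4,4)=0.0000
(3,0): S=38.0109. Δ = (V_up−V_dn)/(S_up−S_dn) = (10.0000−10.0000)/(44.0926−24.3270) = 0.0000. V = [p*·10.0000 + (1−p*)·10.0000]/1.05 = 9.5238. B = V − Δ·S = 9.5238.
(3,1): S=68.8947. Δ = (V_up−V_dn)/(S_up−S_dn) = (10.0000−10.0000)/(79.9179−44.0926) = 0.0000. V = [p*·10.0000 + (1−p*)·10.0000]/1.05 = 9.5238. B = V − Δ·S = 9.5238.
(3,2): S=124.8717. Δ = (V_up−V_dn)/(S_up−S_dn) = (10.0000−10.0000)/(144.8511−79.9179) = 0.0000. V = [p*·10.0000 + (1−p*)·10.0000]/1.05 = 9.5238. B = V − Δ·S = 9.5238.
(3,3): S=226.3299. Δ = (V_up−V_dn)/(S_up−S_dn) = (0.0000−10.0000)/(262.5427−144.8511) = -0.0850. V = [p*·0.0000 + (1−p*)·10.0000]/1.05 = 2.0147. B = V − Δ·S = 21.2454.
(2,0): S=59.3920. Δ = (V_up−V_dn)/(S_up−S_dn) = (9.5238−9.5238)/(68.8947−38.0109) = 0.0000. V = [p*·9.5238 + (1−p*)·9.5238]/1.05 = 9.0703. B = V − Δ·S = 9.0703.
(2,1): S=107.6480. Δ = (V_up−V_dn)/(S_up−S_dn) = (9.5238−9.5238)/(124.8717−68.8947) = 0.0000. V = [p*·9.5238 + (1−p*)·9.5238]/1.05 = 9.0703. B = V − Δ·S = 9.0703.
(2,2): S=195.1120. Δ = (V_up−V_dn)/(S_up−S_dn) = (2.0147−9.5238)/(226.3299−124.8717) = -0.0740. V = [p*·2.0147 + (1−p*)·9.5238]/1.05 = 3.4316. B = V − Δ·S = 17.8722.
(1,0): S=92.8000. Δ = (V_up−V_dn)/(S_up−S_dn) = (9.0703−9.0703)/(107.6480−59.3920) = 0.0000. V = [p*·9.0703 + (1−p*)·9.0703]/1.05 = 8.6384. B = V − Δ·S = 8.6384.
(1,1): S=168.2000. Δ = (V_up−V_dn)/(S_up−S_dn) = (3.4316−9.0703)/(195.1120−107.6480) = -0.0645. V = [p*·3.4316 + (1−p*)·9.0703]/1.05 = 4.4042. B = V − Δ·S = 15.2479.
(0,0): S=145.0000. Δ = (V_up−V_dn)/(S_up−S_dn) = (4.4042−8.6384)/(168.2000−92.8000) = -0.0562. V = [p*·4.4042 + (1−p*)·8.6384]/1.05 = 5.0475. B = V − Δ·S = 13.1902.
As a check, the time-0 holding Δ(0,0)·S0 + B(0,0) comes to 5.0475 — exactly V0.

(0,0): Delta=-0.0562 Bond=13.1902
(1,0): Delta=0.0000 Bond=8.6384
(1,1): Delta=-0.0645 Bond=15.2479
(2,0): Delta=0.0000 Bond=9.0703
(2,1): Delta=0.0000 Bond=9.0703
(2,2): Delta=-0.0740 Bond=17.8722
(3,0): Delta=0.0000 Bond=9.5238
(3,1): Delta=0.0000 Bond=9.5238
(3,2): Delta=0.0000 Bond=9.5238
(3,3): Delta=-0.0850 Bond=21.2454
V0=5.0475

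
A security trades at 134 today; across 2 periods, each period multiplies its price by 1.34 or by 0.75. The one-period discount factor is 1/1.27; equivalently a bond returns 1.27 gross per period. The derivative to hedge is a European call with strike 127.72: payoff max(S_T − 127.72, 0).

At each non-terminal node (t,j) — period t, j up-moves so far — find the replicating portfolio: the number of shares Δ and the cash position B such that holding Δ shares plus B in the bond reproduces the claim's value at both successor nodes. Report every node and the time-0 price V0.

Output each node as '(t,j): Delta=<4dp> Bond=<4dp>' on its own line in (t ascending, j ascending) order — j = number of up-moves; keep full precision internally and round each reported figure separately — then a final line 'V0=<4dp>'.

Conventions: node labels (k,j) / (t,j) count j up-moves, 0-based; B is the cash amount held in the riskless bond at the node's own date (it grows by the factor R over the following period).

(0,0): Delta=0.9381 Bond=-70.4414
(1,0): Delta=0.1172 Bond=-6.9565
(1,1): Delta=1.0000 Bond=-100.5669
V0=55.2703

Risk-neutral probability p* = (R−d)/(u−d) = (1.27−0.75)/(1.34−0.75) = 0.8814.
Terminal payoffs: V(2,0)=0.0000, V(2,1)=6.9500, V(2,2)=112.8904
Node (1,0) S=100.5000: V=(p*·6.9500+(1−p*)·0.0000)/1.27=4.8232; Δ=(6.9500−0.0000)/(134.6700−75.3750)=0.1172; B=V−Δ·S=-6.9565
Node (1,1) S=179.5600: V=(p*·112.8904+(1−p*)·6.9500)/1.27=78.9931; Δ=(112.8904−6.9500)/(240.6104−134.6700)=1.0000; B=V−Δ·S=-100.5669
Node (0,0) S=134.0000: V=(p*·78.9931+(1−p*)·4.8232)/1.27=55.2703; Δ=(78.9931−4.8232)/(179.5600−100.5000)=0.9381; B=V−Δ·S=-70.4414
Check: Δ(0,0)·S0 + B(0,0) = 55.2703 = V0.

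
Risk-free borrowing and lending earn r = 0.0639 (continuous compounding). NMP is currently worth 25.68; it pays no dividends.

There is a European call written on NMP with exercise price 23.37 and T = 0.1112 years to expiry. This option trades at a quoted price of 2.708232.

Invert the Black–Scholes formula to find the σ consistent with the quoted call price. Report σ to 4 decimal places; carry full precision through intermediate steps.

At σ = 0.3173 the Black–Scholes value reproduces the quote:
σ√T = 0.3173·√0.1112 = 0.105809
d₁ = (ln(S/K) + (r+σ²/2)T) / (σ√T) = (ln(25.68/23.37) + (0.0639+0.3173²/2)·0.1112) / 0.105809 = (0.094259 + 0.012703) / 0.105809 = 1.010905
d₂ = d₁ − σ√T = 1.010905 − 0.105809 = 0.905096
e^{−rT} = 0.992920
N(d₁) = 0.843969,  N(d₂) = 0.817293
V = S·N(d₁) − K·e^{−rT}·N(d₂) = 21.673123 − 18.964891 = 2.708232 (matching the quote); vega is positive throughout, so no other σ reproduces this price

sigma = 0.3173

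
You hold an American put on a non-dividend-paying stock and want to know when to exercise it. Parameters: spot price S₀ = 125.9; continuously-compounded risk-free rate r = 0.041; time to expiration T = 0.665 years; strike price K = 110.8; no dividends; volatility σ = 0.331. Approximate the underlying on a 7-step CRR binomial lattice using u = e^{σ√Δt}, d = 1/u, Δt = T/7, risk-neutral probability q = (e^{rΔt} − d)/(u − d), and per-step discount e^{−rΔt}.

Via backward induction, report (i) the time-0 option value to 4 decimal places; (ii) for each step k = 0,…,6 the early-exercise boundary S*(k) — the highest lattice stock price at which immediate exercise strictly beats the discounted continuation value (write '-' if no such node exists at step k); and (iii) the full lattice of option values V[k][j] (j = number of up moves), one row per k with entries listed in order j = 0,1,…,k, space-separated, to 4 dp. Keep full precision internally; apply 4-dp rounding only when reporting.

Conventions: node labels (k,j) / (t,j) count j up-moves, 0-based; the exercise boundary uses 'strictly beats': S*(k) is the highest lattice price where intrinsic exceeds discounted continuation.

params: Δt=0.09500 u=1.10741 d=0.90301 q=0.49361 e^(-rΔt)=0.99611
t_7 payoffs: 49.1582 35.2056 18.0948 0.0000 0.0000 0.0000 0.0000 0.0000
t_6: node(6,0) S=68.2626 payoff=42.5374 vs cont=42.1067 → 42.5374 [stop]  node(6,1) S=83.7138 payoff=27.0862 vs cont=26.6555 → 27.0862 [stop]  node(6,2) S=102.6624 payoff=8.1376 vs cont=9.1274 → 9.1274 [wait]  node(6,3) S=125.9000 payoff=0.0000 vs cont=0.0000 → 0.0000 [wait]  node(6,4) S=154.3974 payoff=0.0000 vs cont=0.0000 → 0.0000 [wait]  node(6,5) S=189.3453 payoff=0.0000 vs cont=0.0000 → 0.0000 [wait]  node(6,6) S=232.2035 payoff=0.0000 vs cont=0.0000 → 0.0000 [wait]  ⇒ S*(6)=83.7138
t_5: node(5,0) S=75.5944 payoff=35.2056 vs cont=34.7748 → 35.2056 [stop]  node(5,1) S=92.7052 payoff=18.0948 vs cont=18.1507 → 18.1507 [wait]  node(5,2) S=113.6890 payoff=0.0000 vs cont=4.6041 → 4.6041 [wait]  node(5,3) S=139.4225 payoff=0.0000 vs cont=0.0000 → 0.0000 [wait]  node(5,4) S=170.9808 payoff=0.0000 vs cont=0.0000 → 0.0000 [wait]  node(5,5) S=209.6822 payoff=0.0000 vs cont=0.0000 → 0.0000 [wait]  ⇒ S*(5)=75.5944
t_4: node(4,0) S=83.7138 payoff=27.0862 vs cont=26.6830 → 27.0862 [stop]  node(4,1) S=102.6624 payoff=8.1376 vs cont=11.4194 → 11.4194 [wait]  node(4,2) S=125.9000 payoff=0.0000 vs cont=2.3224 → 2.3224 [wait]  node(4,3) S=154.3974 payoff=0.0000 vs cont=0.0000 → 0.0000 [wait]  node(4,4) S=189.3453 payoff=0.0000 vs cont=0.0000 → 0.0000 [wait]  ⇒ S*(4)=83.7138
t_3: node(3,0) S=92.7052 payoff=18.0948 vs cont=19.2777 → 19.2777 [wait]  node(3,1) S=113.6890 payoff=0.0000 vs cont=6.9021 → 6.9021 [wait]  node(3,2) S=139.4225 payoff=0.0000 vs cont=1.1715 → 1.1715 [wait]  node(3,3) S=170.9808 payoff=0.0000 vs cont=0.0000 → 0.0000 [wait]  ⇒ S*(3)=-
t_2: node(2,0) S=102.6624 payoff=8.1376 vs cont=13.1178 → 13.1178 [wait]  node(2,1) S=125.9000 payoff=0.0000 vs cont=4.0575 → 4.0575 [wait]  node(2,2) S=154.3974 payoff=0.0000 vs cont=0.5909 → 0.5909 [wait]  ⇒ S*(2)=-
t_1: node(1,0) S=113.6890 payoff=0.0000 vs cont=8.6119 → 8.6119 [wait]  node(1,1) S=139.4225 payoff=0.0000 vs cont=2.3373 → 2.3373 [wait]  ⇒ S*(1)=-
t_0: node(0,0) S=125.9000 payoff=0.0000 vs cont=5.4933 → 5.4933 [wait]  ⇒ S*(0)=-

price = 5.4933
boundary = - - - - 83.7138 75.5944 83.7138
tree:
5.4933
8.6119 2.3373
13.1178 4.0575 0.5909
19.2777 6.9021 1.1715 0.0000
27.0862 11.4194 2.3224 0.0000 0.0000
35.2056 18.1507 4.6041 0.0000 0.0000 0.0000
42.5374 27.0862 9.1274 0.0000 0.0000 0.0000 0.0000
49.1582 35.2056 18.0948 0.0000 0.0000 0.0000 0.0000 0.0000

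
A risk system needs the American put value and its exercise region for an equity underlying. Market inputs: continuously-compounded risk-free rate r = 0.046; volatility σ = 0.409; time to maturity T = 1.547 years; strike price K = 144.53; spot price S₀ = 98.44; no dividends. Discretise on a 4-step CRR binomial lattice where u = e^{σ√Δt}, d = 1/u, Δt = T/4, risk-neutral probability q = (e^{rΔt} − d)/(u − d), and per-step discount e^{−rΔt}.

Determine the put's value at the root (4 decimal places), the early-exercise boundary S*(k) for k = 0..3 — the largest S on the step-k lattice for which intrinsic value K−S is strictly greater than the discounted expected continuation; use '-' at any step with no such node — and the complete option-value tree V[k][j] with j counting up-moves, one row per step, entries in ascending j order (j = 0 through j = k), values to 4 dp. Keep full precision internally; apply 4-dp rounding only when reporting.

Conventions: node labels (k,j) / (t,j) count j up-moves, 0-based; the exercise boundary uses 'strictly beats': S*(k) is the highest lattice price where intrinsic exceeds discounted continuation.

price = 49.2398
boundary = - 76.3321 59.1892 76.3321
tree:
49.2398
68.1979 29.8773
85.3408 46.4804 12.4160
98.6337 68.1979 23.9218 0.0000
108.9412 85.3408 46.0900 0.0000 0.0000

params: Δt=0.38675 u=1.28963 d=0.77542 q=0.47166 e^(-rΔt)=0.98237
t_4 payoffs: 108.9412 85.3408 46.0900 0.0000 0.0000
t_3: node(3,0) S=45.8963 payoff=98.6337 vs cont=96.0851 → 98.6337 [stop]  node(3,1) S=76.3321 payoff=68.1979 vs cont=65.6494 → 68.1979 [stop]  node(3,2) S=126.9510 payoff=17.5790 vs cont=23.9218 → 23.9218 [wait]  node(3,3) S=211.1374 payoff=0.0000 vs cont=0.0000 → 0.0000 [wait]  ⇒ S*(3)=76.3321
t_2: node(2,0) S=59.1892 payoff=85.3408 vs cont=82.7923 → 85.3408 [stop]  node(2,1) S=98.4400 payoff=46.0900 vs cont=46.4804 → 46.4804 [wait]  node(2,2) S=163.7196 payoff=0.0000 vs cont=12.4160 → 12.4160 [wait]  ⇒ S*(2)=59.1892
t_1: node(1,0) S=76.3321 payoff=68.1979 vs cont=65.8303 → 68.1979 [stop]  node(1,1) S=126.9510 payoff=17.5790 vs cont=29.8773 → 29.8773 [wait]  ⇒ S*(1)=76.3321
t_0: node(0,0) S=98.4400 payoff=46.0900 vs cont=49.2398 → 49.2398 [wait]  ⇒ S*(0)=-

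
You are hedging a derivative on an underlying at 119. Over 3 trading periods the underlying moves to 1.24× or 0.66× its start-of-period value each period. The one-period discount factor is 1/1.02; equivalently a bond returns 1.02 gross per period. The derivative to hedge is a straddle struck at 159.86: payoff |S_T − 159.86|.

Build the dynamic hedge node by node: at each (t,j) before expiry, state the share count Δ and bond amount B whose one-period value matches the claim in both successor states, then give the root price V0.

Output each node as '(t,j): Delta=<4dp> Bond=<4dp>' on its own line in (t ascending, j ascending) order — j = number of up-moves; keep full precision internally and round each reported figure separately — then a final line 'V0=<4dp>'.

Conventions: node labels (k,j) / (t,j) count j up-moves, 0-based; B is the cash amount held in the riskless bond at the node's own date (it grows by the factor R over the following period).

(0,0): Delta=-0.2808 Bond=95.2597
(1,0): Delta=-1.0000 Bond=153.6524
(1,1): Delta=-0.0468 Bond=62.6448
(2,0): Delta=-1.0000 Bond=156.7255
(2,1): Delta=-1.0000 Bond=156.7255
(2,2): Delta=0.2632 Bond=7.1695
V0=61.8469

Risk-neutral probability p* = (R−d)/(u−d) = (1.02−0.66)/(1.24−0.66) = 0.6207.
Terminal payoffs: V(3,0)=125.6480, V(3,1)=95.5829, V(3,2)=39.0969, V(3,3)=67.0283
(2,0): S=51.8364. Δ = (V_up−V_dn)/(S_up−S_dn) = (95.5829−125.6480)/(64.2771−34.2120) = -1.0000. V = [p*·95.5829 + (1−p*)·125.6480]/1.02 = 104.8891. B = V − Δ·S = 156.7255.
(2,1): S=97.3896. Δ = (V_up−V_dn)/(S_up−S_dn) = (39.0969−95.5829)/(120.7631−64.2771) = -1.0000. V = [p*·39.0969 + (1−p*)·95.5829]/1.02 = 59.3359. B = V − Δ·S = 156.7255.
(2,2): S=182.9744. Δ = (V_up−V_dn)/(S_up−S_dn) = (67.0283−39.0969)/(226.8883−120.7631) = 0.2632. V = [p*·67.0283 + (1−p*)·39.0969]/1.02 = 55.3271. B = V − Δ·S = 7.1695.
(1,0): S=78.5400. Δ = (V_up−V_dn)/(S_up−S_dn) = (59.3359−104.8891)/(97.3896−51.8364) = -1.0000. V = [p*·59.3359 + (1−p*)·104.8891]/1.02 = 75.1124. B = V − Δ·S = 153.6524.
(1,1): S=147.5600. Δ = (V_up−V_dn)/(S_up−S_dn) = (55.3271−59.3359)/(182.9744−97.3896) = -0.0468. V = [p*·55.3271 + (1−p*)·59.3359]/1.02 = 55.7330. B = V − Δ·S = 62.6448.
(0,0): S=119.0000. Δ = (V_up−V_dn)/(S_up−S_dn) = (55.7330−75.1124)/(147.5600−78.5400) = -0.2808. V = [p*·55.7330 + (1−p*)·75.1124]/1.02 = 61.8469. B = V − Δ·S = 95.2597.
As a check, the time-0 holding Δ(0,0)·S0 + B(0,0) comes to 61.8469 — exactly V0.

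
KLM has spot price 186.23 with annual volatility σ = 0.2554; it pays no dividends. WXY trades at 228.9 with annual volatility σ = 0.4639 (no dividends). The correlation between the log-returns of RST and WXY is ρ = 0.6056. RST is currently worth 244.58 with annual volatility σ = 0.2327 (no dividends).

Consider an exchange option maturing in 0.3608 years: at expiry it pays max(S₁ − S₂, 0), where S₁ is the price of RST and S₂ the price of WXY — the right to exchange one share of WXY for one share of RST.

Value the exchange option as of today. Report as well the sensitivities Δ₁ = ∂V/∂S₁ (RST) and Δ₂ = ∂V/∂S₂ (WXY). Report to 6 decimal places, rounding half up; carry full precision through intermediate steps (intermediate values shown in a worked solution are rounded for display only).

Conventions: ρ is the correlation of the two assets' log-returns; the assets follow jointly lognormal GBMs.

σ_eff = √(σ₁² + σ₂² − 2ρσ₁σ₂) = √(0.2327² + 0.4639² − 2·0.6056·0.2327·0.4639) = 0.372296
d₁ = (ln(S₁/S₂) + (q₂ − q₁ + σ_eff²/2)T) / (σ_eff√T) = (ln(244.58/228.9) + (0.0 − 0.0 + 0.069302)·0.3608) / 0.223625 = 0.408099
d₂ = d₁ − σ_eff√T = 0.408099 − 0.223625 = 0.184474
N(d₁) = 0.658400,  N(d₂) = 0.573179
V = S₁·e^{−q₁T}·N(d₁) − S₂·e^{−q₂T}·N(d₂) = 161.031382 − 131.200709 = 29.830673
Key observation: no risk-free rate is needed — with the second asset as numeraire the exchange option is a call on the ratio S₁/S₂, and r cancels out of the value.
Δ₁ = e^{−q₁T}·N(d₁) = 0.658400;  Δ₂ = −e^{−q₂T}·N(d₂) = -0.573179

exchange price = 29.830673
Δ1 = 0.658400
Δ2 = -0.573179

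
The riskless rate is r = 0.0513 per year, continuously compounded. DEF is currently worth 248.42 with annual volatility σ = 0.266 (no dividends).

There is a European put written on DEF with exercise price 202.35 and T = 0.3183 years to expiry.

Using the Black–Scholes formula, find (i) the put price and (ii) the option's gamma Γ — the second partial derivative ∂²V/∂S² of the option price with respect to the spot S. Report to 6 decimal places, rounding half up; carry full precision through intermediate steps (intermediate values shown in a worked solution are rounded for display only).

price = 1.031609
Γ = 0.003216

σ√T = 0.266·√0.3183 = 0.150072
d₁ = (ln(S/K) + (r+σ²/2)T) / (σ√T) = (ln(248.42/202.35) + (0.0513+0.266²/2)·0.3183) / 0.150072 = (0.205122 + 0.027590) / 0.150072 = 1.550665
d₂ = d₁ − σ√T = 1.550665 − 0.150072 = 1.400593
e^{−rT} = 0.983804
N(−d₁) = 0.060491,  N(−d₂) = 0.080668
Put price V = K·e^{−rT}·N(−d₂) − S·N(−d₁) = 16.058772 − 15.027163 = 1.031609
φ(d₁) = (1/√(2π))·e^{−d₁²/2} = 0.119885
Γ = φ(d₁) / (S·σ·√T) = 0.003216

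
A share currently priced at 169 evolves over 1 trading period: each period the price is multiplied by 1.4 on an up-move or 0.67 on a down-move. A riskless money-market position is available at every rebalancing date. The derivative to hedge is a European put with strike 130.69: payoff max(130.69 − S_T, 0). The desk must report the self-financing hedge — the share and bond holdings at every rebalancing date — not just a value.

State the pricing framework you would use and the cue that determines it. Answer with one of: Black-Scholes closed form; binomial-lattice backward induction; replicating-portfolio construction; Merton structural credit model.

framework: replicating-portfolio construction

Key observation: the deliverable is the dynamic trading strategy on the 1-step tree (spot 169, moves 1.4 and 0.67), so the valuation must go through the node-by-node replicating-portfolio solve.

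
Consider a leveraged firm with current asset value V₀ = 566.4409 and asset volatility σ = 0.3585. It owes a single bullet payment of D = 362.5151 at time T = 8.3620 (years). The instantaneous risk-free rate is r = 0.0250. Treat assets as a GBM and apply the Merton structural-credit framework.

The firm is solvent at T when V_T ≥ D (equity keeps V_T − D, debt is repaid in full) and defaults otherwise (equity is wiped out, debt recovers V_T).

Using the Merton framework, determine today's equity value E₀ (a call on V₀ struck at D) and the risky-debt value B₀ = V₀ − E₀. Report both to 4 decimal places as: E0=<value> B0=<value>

Equity is a call on the firm's assets struck at D = 362.5151:
d₁ = [ln(V₀/D) + (r + σ²/2)T] / (σ√T)
   = [ln(566.4409/362.5151) + (0.0250 + 0.5·0.3585²)·8.3620] / (0.3585·√8.3620)
   = [0.446307 + 0.746402] / 1.036679 = 1.150509
d₂ = d₁ − σ√T = 1.150509 − 1.036679 = 0.113830
N(d₁) = 0.875033,  N(d₂) = 0.545314,  e^(−rT) = 0.811355
E₀ = V₀·N(d₁) − D·e^(−rT)·N(d₂)
   = 566.4409·0.875033 − 362.5151·0.811355·0.545314 = 335.262174
B₀ = V₀ − E₀ = 566.4409 − 335.262174 = 231.178726

E0=335.2622 B0=231.1787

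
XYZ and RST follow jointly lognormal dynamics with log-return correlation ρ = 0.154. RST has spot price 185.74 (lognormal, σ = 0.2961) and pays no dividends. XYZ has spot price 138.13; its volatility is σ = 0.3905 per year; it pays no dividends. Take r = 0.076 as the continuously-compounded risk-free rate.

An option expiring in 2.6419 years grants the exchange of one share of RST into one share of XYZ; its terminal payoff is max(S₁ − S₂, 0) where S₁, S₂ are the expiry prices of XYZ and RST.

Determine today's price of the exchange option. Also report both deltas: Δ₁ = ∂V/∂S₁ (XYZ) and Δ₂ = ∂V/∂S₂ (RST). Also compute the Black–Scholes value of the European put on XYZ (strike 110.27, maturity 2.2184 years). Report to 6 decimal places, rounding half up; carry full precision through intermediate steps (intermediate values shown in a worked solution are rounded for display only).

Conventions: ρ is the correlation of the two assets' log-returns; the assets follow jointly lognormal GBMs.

σ_eff = √(σ₁² + σ₂² − 2ρσ₁σ₂) = √(0.3905² + 0.2961² − 2·0.154·0.3905·0.2961) = 0.452275
d₁ = (ln(S₁/S₂) + (q₂ − q₁ + σ_eff²/2)T) / (σ_eff√T) = (ln(138.13/185.74) + (0.0 − 0.0 + 0.102276)·2.6419) / 0.735124 = -0.035299
d₂ = d₁ − σ_eff√T = -0.035299 − 0.735124 = -0.770423
N(d₁) = 0.485921,  N(d₂) = 0.220525
V = S₁·e^{−q₁T}·N(d₁) − S₂·e^{−q₂T}·N(d₂) = 67.120217 − 40.960237 = 26.159980
Δ₁ = e^{−q₁T}·N(d₁) = 0.485921;  Δ₂ = −e^{−q₂T}·N(d₂) = -0.220525
[vanilla: XYZ put K=110.27]
σ√T = 0.3905·√2.2184 = 0.581622
d₁ = (ln(S/K) + (r+σ²/2)T) / (σ√T) = (ln(138.13/110.27) + (0.076+0.3905²/2)·2.2184) / 0.581622 = (0.225263 + 0.337741) / 0.581622 = 0.967989
d₂ = d₁ − σ√T = 0.967989 − 0.581622 = 0.386367
e^{−rT} = 0.844848
N(−d₁) = 0.166525,  N(−d₂) = 0.349612
price = K·e^{−rT}·N(−d₂) − S·N(−d₁) = 32.570388 − 23.002085 = 9.568303

exchange price = 26.159980
Δ1 = 0.485921
Δ2 = -0.220525
price(XYZ put K=110.27) = 9.568303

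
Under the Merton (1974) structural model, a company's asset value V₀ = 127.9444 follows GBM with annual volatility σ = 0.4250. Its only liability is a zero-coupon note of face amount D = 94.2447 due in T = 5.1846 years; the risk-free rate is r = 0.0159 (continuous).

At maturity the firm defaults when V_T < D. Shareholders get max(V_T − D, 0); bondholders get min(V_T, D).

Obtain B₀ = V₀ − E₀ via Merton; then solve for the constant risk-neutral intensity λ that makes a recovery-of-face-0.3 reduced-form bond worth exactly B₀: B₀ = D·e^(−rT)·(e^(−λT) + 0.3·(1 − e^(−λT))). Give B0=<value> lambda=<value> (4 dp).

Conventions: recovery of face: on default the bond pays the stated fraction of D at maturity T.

B0=64.5967 lambda=0.0877

Apply the equity-as-call identities (strike 94.2447, horizon 5.1846 years):
d₁ = [ln(V₀/D) + (r + σ²/2)T] / (σ√T)
   = [ln(127.9444/94.2447) + (0.0159 + 0.5·0.4250²)·5.1846] / (0.4250·√5.1846)
   = [0.305701 + 0.550669] / 0.967713 = 0.884943
d₂ = d₁ − σ√T = 0.884943 − 0.967713 = -0.082770
N(d₁) = 0.811906,  N(d₂) = 0.467017,  e^(−rT) = 0.920871
E₀ = V₀·N(d₁) − D·e^(−rT)·N(d₂)
   = 127.9444·0.811906 − 94.2447·0.920871·0.467017 = 63.347736
B₀ = V₀ − E₀ = 127.9444 − 63.347736 = 64.596664
e^(−λT) = (B₀·e^(rT)/D − 0.3)/(1 − 0.3) = (64.5967·1.085928/94.2447 − 0.3)/0.7 = 0.63473021
λ = −ln(0.63473021)/5.1846 = 0.087674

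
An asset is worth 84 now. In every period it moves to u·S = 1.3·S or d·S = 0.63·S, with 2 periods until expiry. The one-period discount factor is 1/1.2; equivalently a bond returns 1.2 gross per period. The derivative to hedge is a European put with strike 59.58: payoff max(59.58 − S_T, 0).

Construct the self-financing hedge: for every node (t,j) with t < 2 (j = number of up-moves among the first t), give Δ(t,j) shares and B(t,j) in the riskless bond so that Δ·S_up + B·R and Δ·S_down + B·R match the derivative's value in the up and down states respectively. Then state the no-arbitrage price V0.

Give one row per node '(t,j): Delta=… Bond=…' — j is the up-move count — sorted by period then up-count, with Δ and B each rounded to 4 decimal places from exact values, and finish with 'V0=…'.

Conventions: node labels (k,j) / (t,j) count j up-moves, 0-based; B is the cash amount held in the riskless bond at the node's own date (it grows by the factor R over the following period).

(0,0): Delta=-0.0580 Bond=5.2772
(1,0): Delta=-0.7401 Bond=42.4285
(1,1): Delta=0.0000 Bond=0.0000
V0=0.4059

Arbitrage-free pricing uses the up-move probability p* = (R−d)/(u−d) = 0.8507, discounting each step at R = 1.2.
Payoffs at expiry: V(2,0)=26.2404, V(2,1)=0.0000, V(2,2)=0.0000
(1,0): S=52.9200. Δ = (V_up−V_dn)/(S_up−S_dn) = (0.0000−26.2404)/(68.7960−33.3396) = -0.7401. V = [p*·0.0000 + (1−p*)·26.2404]/1.2 = 3.2637. B = V − Δ·S = 42.4285.
(1,1): S=109.2000. Δ = (V_up−V_dn)/(S_up−S_dn) = (0.0000−0.0000)/(141.9600−68.7960) = 0.0000. V = [p*·0.0000 + (1−p*)·0.0000]/1.2 = 0.0000. B = V − Δ·S = 0.0000.
(0,0): S=84.0000. Δ = (V_up−V_dn)/(S_up−S_dn) = (0.0000−3.2637)/(109.2000−52.9200) = -0.0580. V = [p*·0.0000 + (1−p*)·3.2637]/1.2 = 0.4059. B = V − Δ·S = 5.2772.
Verification: the root portfolio costs Δ(0,0)·S0 + B(0,0) = 0.4059, matching V0.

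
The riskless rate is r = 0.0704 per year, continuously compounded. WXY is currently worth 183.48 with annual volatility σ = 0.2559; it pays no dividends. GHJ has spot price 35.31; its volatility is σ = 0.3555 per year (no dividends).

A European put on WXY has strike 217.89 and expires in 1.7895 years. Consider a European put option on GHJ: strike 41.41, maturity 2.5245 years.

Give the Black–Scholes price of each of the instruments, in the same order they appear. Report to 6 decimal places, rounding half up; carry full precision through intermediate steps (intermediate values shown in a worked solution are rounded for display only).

price(WXY put K=217.89) = 30.057391
price(GHJ put K=41.41) = 7.463427

[WXY put K=217.89]
σ√T = 0.2559·√1.7895 = 0.342323
d₁ = (ln(S/K) + (r+σ²/2)T) / (σ√T) = (ln(183.48/217.89) + (0.0704+0.2559²/2)·1.7895) / 0.342323 = (-0.171885 + 0.184573) / 0.342323 = 0.037066
d₂ = d₁ − σ√T = 0.037066 − 0.342323 = -0.305257
e^{−rT} = 0.881632
N(−d₁) = 0.485216,  N(−d₂) = 0.619915
price = K·e^{−rT}·N(−d₂) − S·N(−d₁) = 119.084834 − 89.027443 = 30.057391
[GHJ put K=41.41]
σ√T = 0.3555·√2.5245 = 0.564842
d₁ = (ln(S/K) + (r+σ²/2)T) / (σ√T) = (ln(35.31/41.41) + (0.0704+0.3555²/2)·2.5245) / 0.564842 = (-0.159356 + 0.337248) / 0.564842 = 0.314941
d₂ = d₁ − σ√T = 0.314941 − 0.564842 = -0.249901
e^{−rT} = 0.837173
N(−d₁) = 0.376403,  N(−d₂) = 0.598668
price = K·e^{−rT}·N(−d₂) − S·N(−d₁) = 20.754224 − 13.290797 = 7.463427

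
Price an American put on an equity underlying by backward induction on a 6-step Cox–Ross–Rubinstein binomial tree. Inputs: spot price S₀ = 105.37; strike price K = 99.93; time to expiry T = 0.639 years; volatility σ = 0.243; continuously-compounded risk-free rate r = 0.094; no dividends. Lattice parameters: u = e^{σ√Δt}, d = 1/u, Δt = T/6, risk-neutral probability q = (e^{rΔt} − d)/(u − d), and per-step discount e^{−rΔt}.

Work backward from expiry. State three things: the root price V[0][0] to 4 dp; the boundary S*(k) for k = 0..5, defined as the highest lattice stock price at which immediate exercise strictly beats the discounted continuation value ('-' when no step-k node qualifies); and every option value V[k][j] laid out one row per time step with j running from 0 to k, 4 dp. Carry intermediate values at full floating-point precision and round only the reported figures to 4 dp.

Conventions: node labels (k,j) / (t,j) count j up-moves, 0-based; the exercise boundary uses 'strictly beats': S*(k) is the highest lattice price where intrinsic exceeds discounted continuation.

price = 3.7809
boundary = - - - 83.0609 76.7284 83.0609
tree:
3.7809
6.4585 1.6024
10.6614 3.0487 0.4176
16.8691 5.6459 0.9241 0.0000
23.2016 10.0584 2.0450 0.0000 0.0000
29.0512 16.8691 4.5253 0.0000 0.0000 0.0000
34.4549 23.2016 10.0141 0.0000 0.0000 0.0000 0.0000

Δt=0.10650, u=1.08253, d=0.92376, q=0.54356, disc=e^(-rΔt)=0.99004
k=6 terminal: V=max(K-S,0) → 34.4549 23.2016 10.0141 0.0000 0.0000 0.0000 0.0000
k=5: j=0 S=70.8788 intr=29.0512 cont=28.0558 V=29.0512[EX]; j=1 S=83.0609 intr=16.8691 cont=15.8737 V=16.8691[EX]; j=2 S=97.3367 intr=2.5933 cont=4.5253 V=4.5253[hold]; j=3 S=114.0662 intr=0.0000 cont=0.0000 V=0.0000[hold]; j=4 S=133.6711 intr=0.0000 cont=0.0000 V=0.0000[hold]; j=5 S=156.6455 intr=0.0000 cont=0.0000 V=0.0000[hold]  S*(5)=83.0609
k=4: j=0 S=76.7284 intr=23.2016 cont=22.2062 V=23.2016[EX]; j=1 S=89.9159 intr=10.0141 cont=10.0584 V=10.0584[hold]; j=2 S=105.3700 intr=0.0000 cont=2.0450 V=2.0450[hold]; j=3 S=123.4802 intr=0.0000 cont=0.0000 V=0.0000[hold]; j=4 S=144.7031 intr=0.0000 cont=0.0000 V=0.0000[hold]  S*(4)=76.7284
k=3: j=0 S=83.0609 intr=16.8691 cont=15.8976 V=16.8691[EX]; j=1 S=97.3367 intr=2.5933 cont=5.6459 V=5.6459[hold]; j=2 S=114.0662 intr=0.0000 cont=0.9241 V=0.9241[hold]; j=3 S=133.6711 intr=0.0000 cont=0.0000 V=0.0000[hold]  S*(3)=83.0609
k=2: j=0 S=89.9159 intr=10.0141 cont=10.6614 V=10.6614[hold]; j=1 S=105.3700 intr=0.0000 cont=3.0487 V=3.0487[hold]; j=2 S=123.4802 intr=0.0000 cont=0.4176 V=0.4176[hold]  S*(2)=-
k=1: j=0 S=97.3367 intr=2.5933 cont=6.4585 V=6.4585[hold]; j=1 S=114.0662 intr=0.0000 cont=1.6024 V=1.6024[hold]  S*(1)=-
k=0: j=0 S=105.3700 intr=0.0000 cont=3.7809 V=3.7809[hold]  S*(0)=-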